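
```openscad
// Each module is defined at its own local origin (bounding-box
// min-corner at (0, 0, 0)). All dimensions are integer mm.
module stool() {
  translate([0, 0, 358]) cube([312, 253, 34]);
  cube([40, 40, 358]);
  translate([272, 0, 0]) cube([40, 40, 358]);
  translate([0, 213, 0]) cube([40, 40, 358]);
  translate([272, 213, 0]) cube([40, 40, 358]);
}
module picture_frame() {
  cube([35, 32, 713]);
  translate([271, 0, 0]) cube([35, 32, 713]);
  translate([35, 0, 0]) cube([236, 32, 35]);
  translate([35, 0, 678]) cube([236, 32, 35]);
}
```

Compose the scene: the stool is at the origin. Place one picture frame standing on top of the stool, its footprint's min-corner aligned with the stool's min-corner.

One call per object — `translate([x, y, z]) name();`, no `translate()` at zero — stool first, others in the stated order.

stool();
translate([0, 0, 392]) picture_frame();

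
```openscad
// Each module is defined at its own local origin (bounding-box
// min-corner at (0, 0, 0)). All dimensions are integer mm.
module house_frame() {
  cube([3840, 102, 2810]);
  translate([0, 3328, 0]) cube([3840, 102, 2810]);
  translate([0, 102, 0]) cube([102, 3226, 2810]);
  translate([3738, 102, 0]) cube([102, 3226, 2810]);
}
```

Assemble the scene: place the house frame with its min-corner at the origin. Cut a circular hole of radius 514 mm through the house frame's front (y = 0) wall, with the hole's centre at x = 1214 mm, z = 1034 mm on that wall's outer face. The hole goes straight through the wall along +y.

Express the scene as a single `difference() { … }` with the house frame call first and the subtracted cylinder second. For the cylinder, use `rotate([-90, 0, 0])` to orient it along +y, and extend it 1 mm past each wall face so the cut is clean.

difference() {
  house_frame();
  translate([1214, -1, 1034]) rotate([-90, 0, 0]) cylinder(h = 104, r = 514);
}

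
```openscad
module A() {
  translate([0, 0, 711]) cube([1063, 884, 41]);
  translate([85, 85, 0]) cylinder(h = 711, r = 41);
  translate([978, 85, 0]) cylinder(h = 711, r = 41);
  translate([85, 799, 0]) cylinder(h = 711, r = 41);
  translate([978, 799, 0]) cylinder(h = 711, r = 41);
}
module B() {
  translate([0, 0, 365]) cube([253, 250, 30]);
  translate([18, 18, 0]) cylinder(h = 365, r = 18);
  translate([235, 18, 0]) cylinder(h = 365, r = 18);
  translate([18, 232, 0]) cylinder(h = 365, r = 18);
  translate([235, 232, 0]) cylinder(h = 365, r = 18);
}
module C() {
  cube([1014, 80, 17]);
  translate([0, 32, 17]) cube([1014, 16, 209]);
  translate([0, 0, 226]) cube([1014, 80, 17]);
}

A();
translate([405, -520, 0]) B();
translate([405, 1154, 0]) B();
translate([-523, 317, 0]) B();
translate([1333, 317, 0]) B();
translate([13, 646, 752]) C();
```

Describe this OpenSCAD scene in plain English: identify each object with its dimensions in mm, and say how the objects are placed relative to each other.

A is a table with a 1063×884 mm rectangular top, 41 mm thick, top surface at z = 752 mm, supported by four round legs of 82 mm diameter, each leg's bounding box inset 44 mm from the nearest pair of top edges, running from the floor.

B is a four-legged stool. The seat is 253×250 mm, 30 mm thick, top at z = 395 mm. It stands on four round legs, each 36 mm in diameter, from z = 0 to the seat underside, each leg's axis is inset half a diameter from the nearest pair of seat edges (so the leg's bounding box is flush with the corner).

C is an I-beam lying along x, 1014 mm long. Overall section height 243 mm. Two flanges 80 mm wide (y) and 17 mm thick, one on the floor and one at the top; a web 16 mm thick runs between them, centred on the flange width.

Four stools sit around the table at the −y, +y, −x, +x sides. The I-beam is on top of the table.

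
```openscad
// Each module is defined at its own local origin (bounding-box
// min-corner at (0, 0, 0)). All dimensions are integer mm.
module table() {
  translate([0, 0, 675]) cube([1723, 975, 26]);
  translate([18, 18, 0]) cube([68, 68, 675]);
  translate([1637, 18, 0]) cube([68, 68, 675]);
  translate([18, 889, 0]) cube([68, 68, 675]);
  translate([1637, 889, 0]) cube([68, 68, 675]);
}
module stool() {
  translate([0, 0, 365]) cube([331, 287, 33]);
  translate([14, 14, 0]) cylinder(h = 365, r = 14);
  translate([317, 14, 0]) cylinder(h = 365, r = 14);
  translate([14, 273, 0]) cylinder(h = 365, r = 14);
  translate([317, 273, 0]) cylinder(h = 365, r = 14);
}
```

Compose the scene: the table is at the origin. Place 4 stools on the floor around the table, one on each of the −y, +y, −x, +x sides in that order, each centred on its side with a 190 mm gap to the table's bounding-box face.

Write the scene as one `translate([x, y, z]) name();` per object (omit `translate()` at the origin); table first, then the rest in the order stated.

table();
translate([696, -477, 0]) stool();
translate([696, 1165, 0]) stool();
translate([-521, 344, 0]) stool();
translate([1913, 344, 0]) stool();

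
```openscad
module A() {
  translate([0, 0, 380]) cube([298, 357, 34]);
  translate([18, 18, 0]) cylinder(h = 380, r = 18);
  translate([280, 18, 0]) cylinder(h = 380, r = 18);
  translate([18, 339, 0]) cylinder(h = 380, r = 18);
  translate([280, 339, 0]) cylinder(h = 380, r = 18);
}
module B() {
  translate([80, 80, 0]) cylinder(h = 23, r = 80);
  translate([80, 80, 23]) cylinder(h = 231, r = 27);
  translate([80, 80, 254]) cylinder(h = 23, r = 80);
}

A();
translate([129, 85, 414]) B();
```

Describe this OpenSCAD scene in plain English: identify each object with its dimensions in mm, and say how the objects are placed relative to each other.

A is a simple wooden stool: a rectangular seat 298 mm (x) by 357 mm (y), 34 mm thick, top face at z = 414 mm, on four round legs, each 36 mm in diameter. The legs rest on z = 0, each leg's axis is inset half a diameter from the nearest pair of seat edges (so the leg's bounding box is flush with the corner).

B is a spool: two coaxial disc flanges of radius 80 mm and thickness 23 mm, joined by a core cylinder of radius 27 mm and height 231 mm. The lower flange rests on z = 0 and the three cylinders share a vertical axis.

The spool is on top of the stool.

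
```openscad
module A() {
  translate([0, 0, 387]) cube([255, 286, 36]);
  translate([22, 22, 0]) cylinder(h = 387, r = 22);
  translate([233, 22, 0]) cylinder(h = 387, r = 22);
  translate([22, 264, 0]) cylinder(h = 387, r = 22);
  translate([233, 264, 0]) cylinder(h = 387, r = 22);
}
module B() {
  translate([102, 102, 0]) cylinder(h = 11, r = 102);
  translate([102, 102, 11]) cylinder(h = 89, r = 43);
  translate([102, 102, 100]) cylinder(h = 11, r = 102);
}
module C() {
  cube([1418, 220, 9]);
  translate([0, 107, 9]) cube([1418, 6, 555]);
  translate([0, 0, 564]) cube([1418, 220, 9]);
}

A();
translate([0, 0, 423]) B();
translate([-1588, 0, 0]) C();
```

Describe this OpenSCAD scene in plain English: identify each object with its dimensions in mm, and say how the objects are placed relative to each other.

A is a four-legged stool. The seat is 255×286 mm, 36 mm thick, top at z = 423 mm. It stands on four round legs, each 44 mm in diameter, from z = 0 to the seat underside, each leg's axis is inset half a diameter from the nearest pair of seat edges (so the leg's bounding box is flush with the corner).

B is a spool: two coaxial disc flanges of radius 102 mm and thickness 11 mm, joined by a core cylinder of radius 43 mm and height 89 mm. The lower flange rests on z = 0 and the three cylinders share a vertical axis.

C is an I-beam lying along x, 1418 mm long. Overall section height 573 mm. Two flanges 220 mm wide (y) and 9 mm thick, one on the floor and one at the top; a web 6 mm thick runs between them, centred on the flange width.

The spool is on top of the stool. The I-beam is on the floor beside the stool on its −x side.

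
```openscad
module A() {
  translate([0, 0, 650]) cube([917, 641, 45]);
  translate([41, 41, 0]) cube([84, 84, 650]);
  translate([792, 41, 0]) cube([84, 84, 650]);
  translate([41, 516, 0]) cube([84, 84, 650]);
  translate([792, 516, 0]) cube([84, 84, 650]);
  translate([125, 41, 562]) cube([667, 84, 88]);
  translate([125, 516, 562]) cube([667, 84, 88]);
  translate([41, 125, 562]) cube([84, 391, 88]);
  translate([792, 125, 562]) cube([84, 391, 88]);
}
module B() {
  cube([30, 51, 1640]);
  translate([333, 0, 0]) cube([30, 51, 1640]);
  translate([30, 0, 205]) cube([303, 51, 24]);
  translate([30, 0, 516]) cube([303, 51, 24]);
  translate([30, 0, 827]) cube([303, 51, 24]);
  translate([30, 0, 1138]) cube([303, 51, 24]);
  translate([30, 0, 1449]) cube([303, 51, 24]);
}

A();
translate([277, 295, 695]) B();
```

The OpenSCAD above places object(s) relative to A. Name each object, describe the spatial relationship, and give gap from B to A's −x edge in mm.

A is a table. B is a ladder. The ladder is on top of the table, centred. The gap from the ladder to the table's −x edge is 277 mm.

The ladder's min-x is at 277; the table's min-x is 0; gap = 277 mm.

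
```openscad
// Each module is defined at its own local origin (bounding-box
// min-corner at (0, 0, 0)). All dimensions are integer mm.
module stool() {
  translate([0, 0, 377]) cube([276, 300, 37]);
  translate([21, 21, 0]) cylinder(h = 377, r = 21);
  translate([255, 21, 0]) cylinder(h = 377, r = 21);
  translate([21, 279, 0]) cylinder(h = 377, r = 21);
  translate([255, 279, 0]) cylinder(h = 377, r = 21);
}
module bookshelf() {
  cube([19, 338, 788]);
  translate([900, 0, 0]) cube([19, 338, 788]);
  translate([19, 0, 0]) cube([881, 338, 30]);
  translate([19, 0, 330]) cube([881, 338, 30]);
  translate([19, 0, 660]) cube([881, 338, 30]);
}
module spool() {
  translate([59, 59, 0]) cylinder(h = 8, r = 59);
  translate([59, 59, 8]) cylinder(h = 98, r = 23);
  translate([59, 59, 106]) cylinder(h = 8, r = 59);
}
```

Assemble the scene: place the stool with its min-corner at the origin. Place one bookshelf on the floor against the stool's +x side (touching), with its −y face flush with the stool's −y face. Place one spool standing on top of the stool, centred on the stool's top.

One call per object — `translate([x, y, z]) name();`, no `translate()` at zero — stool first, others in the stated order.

stool();
translate([276, 0, 0]) bookshelf();
translate([79, 91, 414]) spool();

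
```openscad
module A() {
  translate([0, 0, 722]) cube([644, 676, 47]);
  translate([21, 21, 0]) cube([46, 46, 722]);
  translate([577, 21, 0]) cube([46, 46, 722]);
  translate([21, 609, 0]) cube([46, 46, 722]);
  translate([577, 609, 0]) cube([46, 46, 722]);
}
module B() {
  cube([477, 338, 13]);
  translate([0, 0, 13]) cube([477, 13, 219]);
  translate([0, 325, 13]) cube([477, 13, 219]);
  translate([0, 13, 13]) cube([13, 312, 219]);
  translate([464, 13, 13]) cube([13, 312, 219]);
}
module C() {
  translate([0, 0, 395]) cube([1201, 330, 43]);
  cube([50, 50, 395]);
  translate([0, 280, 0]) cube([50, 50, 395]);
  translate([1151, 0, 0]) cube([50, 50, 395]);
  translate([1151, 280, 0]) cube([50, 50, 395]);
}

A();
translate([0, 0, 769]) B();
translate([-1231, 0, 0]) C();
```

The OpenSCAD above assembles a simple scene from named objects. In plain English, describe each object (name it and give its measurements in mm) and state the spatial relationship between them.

A is a rectangular dining table. The top is 644×676×47 mm with its upper surface at z = 769 mm. It stands on four 46×46 mm square legs, each inset 21 mm from the nearest pair of top edges, running from the floor to the underside of the top.

B is an open storage box with external size 477×338×232 mm and wall thickness 13 mm (the base is also 13 mm thick). The base covers the whole footprint; the four walls stand on the base, with the y-facing walls full-width and the x-facing walls fitting between their inner faces.

C is a long wooden bench with a 1201 mm (x) × 330 mm (y) seat, 43 mm thick, its top surface 438 mm above the floor. Four 50 mm square legs at the seat corners, flush with the edges, run from z = 0 to the seat underside.

The open box is on top of the table. The bench is on the floor beside the table on its −x side.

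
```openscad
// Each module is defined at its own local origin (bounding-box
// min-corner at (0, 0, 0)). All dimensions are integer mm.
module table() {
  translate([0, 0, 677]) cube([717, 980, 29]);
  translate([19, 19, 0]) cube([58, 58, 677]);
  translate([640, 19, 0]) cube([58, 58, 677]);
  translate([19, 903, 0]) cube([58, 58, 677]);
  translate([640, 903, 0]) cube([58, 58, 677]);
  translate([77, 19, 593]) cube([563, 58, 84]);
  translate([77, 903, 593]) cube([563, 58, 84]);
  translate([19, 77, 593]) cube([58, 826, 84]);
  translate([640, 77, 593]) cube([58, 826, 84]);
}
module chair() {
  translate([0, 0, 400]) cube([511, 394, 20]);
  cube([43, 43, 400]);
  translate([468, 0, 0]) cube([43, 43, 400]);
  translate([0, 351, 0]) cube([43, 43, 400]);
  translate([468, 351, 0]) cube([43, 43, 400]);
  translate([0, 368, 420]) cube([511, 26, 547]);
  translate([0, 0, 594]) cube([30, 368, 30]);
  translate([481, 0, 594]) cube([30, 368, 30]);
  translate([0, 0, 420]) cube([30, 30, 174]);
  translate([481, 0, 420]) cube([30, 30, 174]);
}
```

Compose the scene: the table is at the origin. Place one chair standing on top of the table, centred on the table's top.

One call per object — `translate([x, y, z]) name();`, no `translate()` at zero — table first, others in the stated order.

table();
translate([103, 293, 706]) chair();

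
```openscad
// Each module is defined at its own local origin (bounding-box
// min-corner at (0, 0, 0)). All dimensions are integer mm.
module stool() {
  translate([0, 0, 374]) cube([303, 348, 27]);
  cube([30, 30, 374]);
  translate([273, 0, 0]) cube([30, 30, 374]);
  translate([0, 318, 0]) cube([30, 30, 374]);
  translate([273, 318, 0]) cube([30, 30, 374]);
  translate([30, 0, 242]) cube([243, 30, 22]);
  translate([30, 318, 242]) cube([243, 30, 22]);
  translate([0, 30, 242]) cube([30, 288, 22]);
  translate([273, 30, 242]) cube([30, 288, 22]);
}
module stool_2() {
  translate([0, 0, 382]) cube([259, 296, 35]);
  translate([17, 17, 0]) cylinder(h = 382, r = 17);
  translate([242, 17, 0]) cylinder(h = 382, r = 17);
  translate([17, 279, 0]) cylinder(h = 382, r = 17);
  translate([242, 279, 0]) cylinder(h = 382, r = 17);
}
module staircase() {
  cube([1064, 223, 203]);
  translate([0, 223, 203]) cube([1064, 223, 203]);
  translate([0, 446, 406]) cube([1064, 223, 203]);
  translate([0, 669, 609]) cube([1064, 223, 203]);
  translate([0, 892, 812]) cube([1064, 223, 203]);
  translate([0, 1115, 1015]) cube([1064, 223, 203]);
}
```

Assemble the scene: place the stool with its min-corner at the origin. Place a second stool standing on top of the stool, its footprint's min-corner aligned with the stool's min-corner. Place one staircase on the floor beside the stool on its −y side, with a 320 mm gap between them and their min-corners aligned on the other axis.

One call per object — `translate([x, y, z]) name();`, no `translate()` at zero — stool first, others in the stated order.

stool();
translate([0, 0, 401]) stool_2();
translate([0, -1658, 0]) staircase();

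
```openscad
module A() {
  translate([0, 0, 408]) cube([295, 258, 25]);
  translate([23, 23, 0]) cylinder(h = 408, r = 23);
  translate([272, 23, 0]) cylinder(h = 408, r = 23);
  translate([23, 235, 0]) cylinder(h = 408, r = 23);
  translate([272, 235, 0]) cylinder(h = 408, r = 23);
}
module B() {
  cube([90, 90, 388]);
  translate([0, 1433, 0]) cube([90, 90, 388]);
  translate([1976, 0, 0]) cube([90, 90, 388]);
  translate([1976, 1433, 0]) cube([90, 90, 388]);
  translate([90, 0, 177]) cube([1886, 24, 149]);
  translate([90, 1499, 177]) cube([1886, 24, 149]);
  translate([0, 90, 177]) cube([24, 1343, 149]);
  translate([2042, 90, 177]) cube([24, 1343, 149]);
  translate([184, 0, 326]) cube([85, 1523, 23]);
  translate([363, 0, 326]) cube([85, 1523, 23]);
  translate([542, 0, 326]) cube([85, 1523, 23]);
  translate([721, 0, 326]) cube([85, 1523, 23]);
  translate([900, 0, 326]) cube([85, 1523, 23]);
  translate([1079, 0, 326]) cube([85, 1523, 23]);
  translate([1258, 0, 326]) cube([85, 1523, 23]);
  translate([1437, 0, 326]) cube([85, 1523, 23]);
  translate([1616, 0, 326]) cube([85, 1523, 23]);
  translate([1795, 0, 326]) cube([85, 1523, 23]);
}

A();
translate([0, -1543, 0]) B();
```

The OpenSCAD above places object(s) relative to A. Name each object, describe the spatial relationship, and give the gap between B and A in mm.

A is a stool. B is a bed frame. The bed frame is on the floor beside the stool on its −y side. The gap between the bed frame and the stool is 20 mm.

The bed frame's nearest face is 20 mm from the stool's −y face.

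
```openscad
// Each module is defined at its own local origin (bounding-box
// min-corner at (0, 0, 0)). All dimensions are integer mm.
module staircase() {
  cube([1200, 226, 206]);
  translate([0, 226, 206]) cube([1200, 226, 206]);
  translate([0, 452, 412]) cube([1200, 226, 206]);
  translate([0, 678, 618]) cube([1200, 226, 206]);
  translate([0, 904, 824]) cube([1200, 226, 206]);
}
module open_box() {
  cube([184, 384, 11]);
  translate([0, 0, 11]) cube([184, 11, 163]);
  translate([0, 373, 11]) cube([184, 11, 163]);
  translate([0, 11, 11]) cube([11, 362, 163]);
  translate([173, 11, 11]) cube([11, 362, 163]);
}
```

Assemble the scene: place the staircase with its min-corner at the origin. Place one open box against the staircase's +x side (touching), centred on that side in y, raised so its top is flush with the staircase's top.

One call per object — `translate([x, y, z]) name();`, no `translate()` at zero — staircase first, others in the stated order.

staircase();
translate([1200, 373, 856]) open_box();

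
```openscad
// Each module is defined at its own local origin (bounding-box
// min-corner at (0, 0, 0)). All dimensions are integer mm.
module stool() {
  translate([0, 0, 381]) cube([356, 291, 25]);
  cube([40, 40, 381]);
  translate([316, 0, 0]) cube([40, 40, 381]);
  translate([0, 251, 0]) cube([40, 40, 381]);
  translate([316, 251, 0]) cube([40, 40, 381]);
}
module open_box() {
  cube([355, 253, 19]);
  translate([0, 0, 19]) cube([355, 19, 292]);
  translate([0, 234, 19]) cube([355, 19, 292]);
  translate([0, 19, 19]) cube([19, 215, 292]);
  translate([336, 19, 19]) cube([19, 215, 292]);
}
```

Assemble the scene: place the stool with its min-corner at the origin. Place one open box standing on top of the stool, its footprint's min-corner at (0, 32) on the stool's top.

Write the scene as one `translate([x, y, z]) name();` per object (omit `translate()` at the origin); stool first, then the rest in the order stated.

stool();
translate([0, 32, 406]) open_box();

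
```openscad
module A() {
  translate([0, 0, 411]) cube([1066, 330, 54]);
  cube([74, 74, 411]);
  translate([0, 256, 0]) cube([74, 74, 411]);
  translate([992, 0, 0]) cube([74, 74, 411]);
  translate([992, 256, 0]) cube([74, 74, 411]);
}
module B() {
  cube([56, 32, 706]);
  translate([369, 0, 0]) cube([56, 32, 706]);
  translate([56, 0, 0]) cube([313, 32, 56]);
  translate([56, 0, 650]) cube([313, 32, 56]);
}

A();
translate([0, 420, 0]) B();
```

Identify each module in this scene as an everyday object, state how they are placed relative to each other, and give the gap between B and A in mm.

The picture frame's nearest face is 90 mm from the bench's +y face.

A is a bench. B is a picture frame. The picture frame is on the floor beside the bench on its +y side. The gap between the picture frame and the bench is 90 mm.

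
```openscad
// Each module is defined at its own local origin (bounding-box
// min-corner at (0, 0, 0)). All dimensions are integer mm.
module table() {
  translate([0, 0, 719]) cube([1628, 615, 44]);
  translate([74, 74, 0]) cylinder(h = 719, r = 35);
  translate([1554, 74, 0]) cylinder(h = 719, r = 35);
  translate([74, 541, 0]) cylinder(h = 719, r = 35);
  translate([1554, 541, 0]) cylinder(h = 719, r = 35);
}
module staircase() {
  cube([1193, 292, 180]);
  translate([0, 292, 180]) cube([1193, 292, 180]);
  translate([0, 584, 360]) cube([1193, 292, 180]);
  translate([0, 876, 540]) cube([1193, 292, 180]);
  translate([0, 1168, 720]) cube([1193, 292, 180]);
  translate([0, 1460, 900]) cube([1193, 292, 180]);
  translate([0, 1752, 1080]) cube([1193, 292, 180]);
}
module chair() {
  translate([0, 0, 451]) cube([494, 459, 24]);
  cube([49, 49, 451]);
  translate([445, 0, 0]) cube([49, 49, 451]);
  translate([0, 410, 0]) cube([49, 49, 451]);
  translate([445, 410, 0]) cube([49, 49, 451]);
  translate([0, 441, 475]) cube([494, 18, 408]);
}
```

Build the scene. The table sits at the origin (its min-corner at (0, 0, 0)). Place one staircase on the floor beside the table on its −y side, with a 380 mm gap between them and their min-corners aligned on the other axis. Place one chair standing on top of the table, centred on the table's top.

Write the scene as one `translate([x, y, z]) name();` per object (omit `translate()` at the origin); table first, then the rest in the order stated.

table();
translate([0, -2424, 0]) staircase();
translate([567, 78, 763]) chair();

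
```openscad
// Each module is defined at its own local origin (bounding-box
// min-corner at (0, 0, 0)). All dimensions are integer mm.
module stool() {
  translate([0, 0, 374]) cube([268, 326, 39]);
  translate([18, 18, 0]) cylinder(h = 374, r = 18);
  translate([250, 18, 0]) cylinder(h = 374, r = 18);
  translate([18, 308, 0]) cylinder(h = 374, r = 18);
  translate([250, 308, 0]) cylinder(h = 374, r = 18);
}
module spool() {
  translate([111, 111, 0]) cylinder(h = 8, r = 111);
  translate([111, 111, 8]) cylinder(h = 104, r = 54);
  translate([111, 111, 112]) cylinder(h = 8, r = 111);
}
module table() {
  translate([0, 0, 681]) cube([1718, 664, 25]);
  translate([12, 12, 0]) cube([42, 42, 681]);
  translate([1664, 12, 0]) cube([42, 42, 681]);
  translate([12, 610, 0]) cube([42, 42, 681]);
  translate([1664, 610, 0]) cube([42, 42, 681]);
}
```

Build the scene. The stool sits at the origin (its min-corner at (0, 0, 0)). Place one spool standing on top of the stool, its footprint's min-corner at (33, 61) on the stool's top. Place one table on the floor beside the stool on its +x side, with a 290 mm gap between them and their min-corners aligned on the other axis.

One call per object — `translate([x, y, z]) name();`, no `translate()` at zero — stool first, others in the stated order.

stool();
translate([33, 61, 413]) spool();
translate([558, 0, 0]) table();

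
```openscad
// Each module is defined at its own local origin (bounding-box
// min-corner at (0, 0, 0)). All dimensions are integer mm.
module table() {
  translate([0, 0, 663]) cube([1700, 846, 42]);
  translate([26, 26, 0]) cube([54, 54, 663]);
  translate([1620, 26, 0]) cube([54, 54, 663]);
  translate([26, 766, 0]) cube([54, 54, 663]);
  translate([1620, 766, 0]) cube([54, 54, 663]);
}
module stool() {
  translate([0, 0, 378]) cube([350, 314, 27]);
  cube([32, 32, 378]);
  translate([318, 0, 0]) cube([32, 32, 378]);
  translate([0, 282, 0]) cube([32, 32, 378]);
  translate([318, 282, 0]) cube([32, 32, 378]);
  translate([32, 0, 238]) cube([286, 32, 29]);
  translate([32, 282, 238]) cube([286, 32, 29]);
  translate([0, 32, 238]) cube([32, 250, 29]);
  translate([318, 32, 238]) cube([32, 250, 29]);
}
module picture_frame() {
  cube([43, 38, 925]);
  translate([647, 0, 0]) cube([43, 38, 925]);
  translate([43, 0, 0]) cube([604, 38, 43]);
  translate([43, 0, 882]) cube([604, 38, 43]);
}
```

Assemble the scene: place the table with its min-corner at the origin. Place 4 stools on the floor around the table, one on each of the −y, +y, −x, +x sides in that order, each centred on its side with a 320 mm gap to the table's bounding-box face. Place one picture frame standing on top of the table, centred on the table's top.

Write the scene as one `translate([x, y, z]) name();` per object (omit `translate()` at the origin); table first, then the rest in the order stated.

table();
translate([675, -634, 0]) stool();
translate([675, 1166, 0]) stool();
translate([-670, 266, 0]) stool();
translate([2020, 266, 0]) stool();
translate([505, 404, 705]) picture_frame();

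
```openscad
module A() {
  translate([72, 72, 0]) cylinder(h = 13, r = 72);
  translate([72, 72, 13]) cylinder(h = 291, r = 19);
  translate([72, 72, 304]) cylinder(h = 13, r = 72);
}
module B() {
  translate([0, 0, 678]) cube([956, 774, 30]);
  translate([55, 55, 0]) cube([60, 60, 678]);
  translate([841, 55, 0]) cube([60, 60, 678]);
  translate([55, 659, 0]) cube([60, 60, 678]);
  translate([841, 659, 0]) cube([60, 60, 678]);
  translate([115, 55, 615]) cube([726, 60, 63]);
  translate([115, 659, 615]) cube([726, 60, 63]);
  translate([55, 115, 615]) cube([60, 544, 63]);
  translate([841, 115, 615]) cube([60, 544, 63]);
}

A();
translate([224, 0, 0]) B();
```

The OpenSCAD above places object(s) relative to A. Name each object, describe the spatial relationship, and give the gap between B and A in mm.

The table's nearest face is 80 mm from the spool's +x face.

A is a spool. B is a table. The table is on the floor beside the spool on its +x side. The gap between the table and the spool is 80 mm.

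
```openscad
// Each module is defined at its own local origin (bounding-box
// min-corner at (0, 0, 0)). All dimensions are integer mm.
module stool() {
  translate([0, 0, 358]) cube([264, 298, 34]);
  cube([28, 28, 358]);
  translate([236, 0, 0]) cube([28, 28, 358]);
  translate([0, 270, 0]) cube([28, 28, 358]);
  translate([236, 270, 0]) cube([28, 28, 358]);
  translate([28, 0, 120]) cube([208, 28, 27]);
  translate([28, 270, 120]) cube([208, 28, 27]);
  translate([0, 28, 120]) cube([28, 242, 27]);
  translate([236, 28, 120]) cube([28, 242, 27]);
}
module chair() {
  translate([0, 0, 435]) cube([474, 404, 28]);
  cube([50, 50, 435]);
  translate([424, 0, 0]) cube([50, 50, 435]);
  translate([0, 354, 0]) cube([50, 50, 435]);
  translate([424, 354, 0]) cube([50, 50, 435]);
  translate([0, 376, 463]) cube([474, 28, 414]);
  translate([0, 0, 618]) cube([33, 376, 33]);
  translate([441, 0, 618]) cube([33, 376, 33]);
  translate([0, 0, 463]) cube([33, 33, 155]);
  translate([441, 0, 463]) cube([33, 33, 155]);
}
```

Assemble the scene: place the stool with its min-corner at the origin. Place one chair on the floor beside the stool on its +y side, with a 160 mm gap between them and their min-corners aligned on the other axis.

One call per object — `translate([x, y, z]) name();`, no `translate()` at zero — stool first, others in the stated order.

stool();
translate([0, 458, 0]) chair();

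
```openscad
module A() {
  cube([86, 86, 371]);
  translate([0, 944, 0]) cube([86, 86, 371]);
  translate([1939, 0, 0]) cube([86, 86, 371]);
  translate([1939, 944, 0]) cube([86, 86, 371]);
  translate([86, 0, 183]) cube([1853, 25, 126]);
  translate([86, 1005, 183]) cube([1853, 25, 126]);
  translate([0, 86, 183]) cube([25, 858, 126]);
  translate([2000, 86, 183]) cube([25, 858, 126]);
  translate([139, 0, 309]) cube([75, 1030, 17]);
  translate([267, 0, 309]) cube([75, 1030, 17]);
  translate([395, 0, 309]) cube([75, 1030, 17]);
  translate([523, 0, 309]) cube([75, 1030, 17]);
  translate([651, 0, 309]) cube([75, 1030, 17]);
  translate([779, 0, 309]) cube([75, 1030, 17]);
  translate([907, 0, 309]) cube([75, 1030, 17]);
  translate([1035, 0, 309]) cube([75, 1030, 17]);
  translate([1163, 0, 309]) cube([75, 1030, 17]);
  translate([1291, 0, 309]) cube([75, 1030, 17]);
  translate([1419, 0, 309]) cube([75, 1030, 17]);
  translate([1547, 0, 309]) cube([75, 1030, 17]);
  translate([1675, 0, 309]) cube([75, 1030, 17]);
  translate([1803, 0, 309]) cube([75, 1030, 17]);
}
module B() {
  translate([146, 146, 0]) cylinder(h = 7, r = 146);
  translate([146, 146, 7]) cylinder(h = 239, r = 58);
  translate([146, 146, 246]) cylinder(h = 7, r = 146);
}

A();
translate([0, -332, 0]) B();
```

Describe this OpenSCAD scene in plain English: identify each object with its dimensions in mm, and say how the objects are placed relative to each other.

A is a bed frame 2025 mm long (x) by 1030 mm wide (y). Four 86×86 mm corner posts, 371 mm tall, at the corners of the footprint. Four rails of 25 mm thickness and 126 mm height run between adjacent posts with their undersides at z = 183 mm, their outer faces flush with the outside of the frame (the two x-running rails run between the posts' inner faces; the two y-running rails run between the posts' inner faces). 14 slats, each 75 mm wide (x) and 17 mm thick, lie across the top of the two x-running rails, running the full 1030 mm width of the frame in y; the slats are evenly spaced along x between the inner faces of the end posts with equal gaps (rounded down to the nearest mm) at the −x end and between each pair — any rounding remainder accumulates at the +x end.

B is a spool: two coaxial disc flanges of radius 146 mm and thickness 7 mm, joined by a core cylinder of radius 58 mm and height 239 mm. The lower flange rests on z = 0 and the three cylinders share a vertical axis.

The spool is on the floor beside the bed frame on its −y side.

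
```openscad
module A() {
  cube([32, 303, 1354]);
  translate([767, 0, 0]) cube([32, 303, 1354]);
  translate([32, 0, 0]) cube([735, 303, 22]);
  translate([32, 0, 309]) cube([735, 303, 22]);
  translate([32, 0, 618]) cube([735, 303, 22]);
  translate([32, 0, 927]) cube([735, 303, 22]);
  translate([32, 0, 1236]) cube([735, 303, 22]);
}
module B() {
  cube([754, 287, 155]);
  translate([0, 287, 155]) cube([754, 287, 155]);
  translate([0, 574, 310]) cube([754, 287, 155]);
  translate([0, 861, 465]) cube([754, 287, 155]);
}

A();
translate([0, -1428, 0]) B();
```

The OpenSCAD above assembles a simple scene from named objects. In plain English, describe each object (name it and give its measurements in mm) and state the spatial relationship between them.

A is a bookshelf 799 mm wide overall, 303 mm deep and 1354 mm tall. The two sides are 32 mm thick vertical panels. 5 horizontal shelves of 22 mm thickness span between the inner faces of the sides; the lowest shelf sits on the floor and shelves are stacked with a clear vertical gap of 287 mm between each pair.

B is a run of 4 identical solid stair steps. Each tread is 754×287 mm and each step block is 155 mm high. Step 1 rests on the floor; step k is offset from step 1 by (k−1)×287 mm in y and (k−1)×155 mm in z.

The staircase is on the floor beside the bookshelf on its −y side.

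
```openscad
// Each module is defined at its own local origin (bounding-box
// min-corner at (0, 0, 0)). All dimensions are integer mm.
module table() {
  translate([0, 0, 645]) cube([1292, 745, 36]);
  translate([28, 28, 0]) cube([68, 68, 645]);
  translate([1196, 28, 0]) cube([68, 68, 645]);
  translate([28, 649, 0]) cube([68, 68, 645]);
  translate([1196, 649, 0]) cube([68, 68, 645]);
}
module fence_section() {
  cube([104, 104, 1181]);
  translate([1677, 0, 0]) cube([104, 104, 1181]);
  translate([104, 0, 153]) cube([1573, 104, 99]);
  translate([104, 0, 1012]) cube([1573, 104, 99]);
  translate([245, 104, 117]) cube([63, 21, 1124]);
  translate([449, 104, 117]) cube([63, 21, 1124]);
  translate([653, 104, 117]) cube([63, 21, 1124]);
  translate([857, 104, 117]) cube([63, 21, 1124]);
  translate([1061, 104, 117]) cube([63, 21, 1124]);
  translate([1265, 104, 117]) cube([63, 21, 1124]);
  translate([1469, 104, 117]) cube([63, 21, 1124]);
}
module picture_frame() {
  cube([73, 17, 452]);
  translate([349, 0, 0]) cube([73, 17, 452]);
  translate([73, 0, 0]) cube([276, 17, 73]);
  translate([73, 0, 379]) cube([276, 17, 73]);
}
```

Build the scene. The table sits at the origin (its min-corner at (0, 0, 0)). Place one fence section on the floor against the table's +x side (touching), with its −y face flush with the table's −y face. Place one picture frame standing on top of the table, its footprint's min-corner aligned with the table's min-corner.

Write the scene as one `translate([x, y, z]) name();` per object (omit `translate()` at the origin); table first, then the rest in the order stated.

table();
translate([1292, 0, 0]) fence_section();
translate([0, 0, 681]) picture_frame();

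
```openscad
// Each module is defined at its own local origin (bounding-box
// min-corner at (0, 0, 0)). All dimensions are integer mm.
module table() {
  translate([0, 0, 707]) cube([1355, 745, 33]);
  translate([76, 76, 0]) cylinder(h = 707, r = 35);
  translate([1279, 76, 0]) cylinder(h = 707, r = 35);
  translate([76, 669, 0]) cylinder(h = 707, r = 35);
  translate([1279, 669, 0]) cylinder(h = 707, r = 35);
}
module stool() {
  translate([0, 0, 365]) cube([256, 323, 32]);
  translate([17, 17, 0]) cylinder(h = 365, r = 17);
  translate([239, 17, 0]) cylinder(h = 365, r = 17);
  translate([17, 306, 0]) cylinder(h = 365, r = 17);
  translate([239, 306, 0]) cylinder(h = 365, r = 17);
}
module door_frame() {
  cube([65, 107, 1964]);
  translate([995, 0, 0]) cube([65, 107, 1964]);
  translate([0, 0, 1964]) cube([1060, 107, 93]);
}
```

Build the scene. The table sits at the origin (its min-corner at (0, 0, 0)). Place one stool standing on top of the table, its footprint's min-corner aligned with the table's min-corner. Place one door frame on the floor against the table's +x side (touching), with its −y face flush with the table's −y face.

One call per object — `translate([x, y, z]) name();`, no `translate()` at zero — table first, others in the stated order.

table();
translate([0, 0, 740]) stool();
translate([1355, 0, 0]) door_frame();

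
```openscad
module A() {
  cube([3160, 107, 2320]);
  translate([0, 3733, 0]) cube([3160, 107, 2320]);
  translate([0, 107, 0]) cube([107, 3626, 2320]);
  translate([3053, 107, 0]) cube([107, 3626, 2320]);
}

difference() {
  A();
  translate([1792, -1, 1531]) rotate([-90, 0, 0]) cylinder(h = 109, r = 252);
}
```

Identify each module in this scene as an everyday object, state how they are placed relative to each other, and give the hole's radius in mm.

A is a house frame. The house frame has a circular hole through its front wall. The hole's radius is 252 mm.

The subtracted cylinder has r = 252 mm.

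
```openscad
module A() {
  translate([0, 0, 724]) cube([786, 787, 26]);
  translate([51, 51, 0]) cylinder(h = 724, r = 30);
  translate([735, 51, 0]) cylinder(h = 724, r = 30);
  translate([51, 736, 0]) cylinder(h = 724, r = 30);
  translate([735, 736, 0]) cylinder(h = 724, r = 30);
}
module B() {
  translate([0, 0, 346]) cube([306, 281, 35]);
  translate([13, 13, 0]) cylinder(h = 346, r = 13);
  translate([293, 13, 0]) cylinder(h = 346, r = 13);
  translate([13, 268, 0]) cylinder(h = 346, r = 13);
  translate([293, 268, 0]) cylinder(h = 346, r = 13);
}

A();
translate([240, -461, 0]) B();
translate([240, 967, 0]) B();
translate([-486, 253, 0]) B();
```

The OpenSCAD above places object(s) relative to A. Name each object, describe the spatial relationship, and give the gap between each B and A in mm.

Each stool's nearest face is 180 mm from the table's bounding box.

A is a table. B is a stool. Three stools sit around the table at the −y, +y, −x sides. The gap between each stool and the table is 180 mm.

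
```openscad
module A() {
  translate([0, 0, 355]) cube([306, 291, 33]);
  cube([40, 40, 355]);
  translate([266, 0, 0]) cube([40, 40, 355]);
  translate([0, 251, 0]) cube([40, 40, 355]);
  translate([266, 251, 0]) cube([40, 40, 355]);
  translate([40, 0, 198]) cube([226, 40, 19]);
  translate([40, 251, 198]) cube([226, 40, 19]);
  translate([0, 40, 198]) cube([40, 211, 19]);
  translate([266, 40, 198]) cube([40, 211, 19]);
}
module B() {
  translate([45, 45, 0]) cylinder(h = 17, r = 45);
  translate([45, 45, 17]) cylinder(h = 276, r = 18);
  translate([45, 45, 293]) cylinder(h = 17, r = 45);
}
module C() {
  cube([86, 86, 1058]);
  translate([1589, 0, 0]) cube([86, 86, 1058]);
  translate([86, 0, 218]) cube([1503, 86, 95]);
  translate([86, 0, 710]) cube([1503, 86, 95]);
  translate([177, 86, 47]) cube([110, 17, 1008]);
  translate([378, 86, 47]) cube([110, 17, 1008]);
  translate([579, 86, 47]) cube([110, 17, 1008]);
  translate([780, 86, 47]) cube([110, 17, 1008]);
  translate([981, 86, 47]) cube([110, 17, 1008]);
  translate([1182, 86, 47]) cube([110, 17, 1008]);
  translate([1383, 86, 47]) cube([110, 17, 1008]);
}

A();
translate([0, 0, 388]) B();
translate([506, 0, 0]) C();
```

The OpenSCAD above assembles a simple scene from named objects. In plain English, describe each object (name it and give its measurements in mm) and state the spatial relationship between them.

A is a four-legged stool. The seat is 306×291 mm, 33 mm thick, top at z = 388 mm. It stands on four square legs, each 40×40 mm in cross-section, from z = 0 to the seat underside, each flush with a corner of the seat. Four stretchers, 40 mm wide and 19 mm tall, connect adjacent legs with their undersides at z = 198 mm, each running between the inner faces of the legs it joins and aligned with the legs' outer faces on the other axis.

B is a spool: two coaxial disc flanges of radius 45 mm and thickness 17 mm, joined by a core cylinder of radius 18 mm and height 276 mm. The lower flange rests on z = 0 and the three cylinders share a vertical axis.

C is a fence section. Two 86×86 mm posts, 1058 mm tall, stand on the floor with a clear span of 1503 mm between their inner faces. Two horizontal rails of 86×95 mm section span the gap between the posts with their undersides at z = 218 mm and z = 710 mm, flush with the posts' −y face. 7 pickets, each 110 mm wide, 17 mm thick and 1008 mm tall, are fixed to the +y face of the rails with their bottoms at z = 47 mm, evenly spaced across the span with equal gaps (rounded down to the nearest mm) at the −x end and between each pair — any rounding remainder accumulates at the +x end.

The spool is on top of the stool. The fence section is on the floor beside the stool on its +x side.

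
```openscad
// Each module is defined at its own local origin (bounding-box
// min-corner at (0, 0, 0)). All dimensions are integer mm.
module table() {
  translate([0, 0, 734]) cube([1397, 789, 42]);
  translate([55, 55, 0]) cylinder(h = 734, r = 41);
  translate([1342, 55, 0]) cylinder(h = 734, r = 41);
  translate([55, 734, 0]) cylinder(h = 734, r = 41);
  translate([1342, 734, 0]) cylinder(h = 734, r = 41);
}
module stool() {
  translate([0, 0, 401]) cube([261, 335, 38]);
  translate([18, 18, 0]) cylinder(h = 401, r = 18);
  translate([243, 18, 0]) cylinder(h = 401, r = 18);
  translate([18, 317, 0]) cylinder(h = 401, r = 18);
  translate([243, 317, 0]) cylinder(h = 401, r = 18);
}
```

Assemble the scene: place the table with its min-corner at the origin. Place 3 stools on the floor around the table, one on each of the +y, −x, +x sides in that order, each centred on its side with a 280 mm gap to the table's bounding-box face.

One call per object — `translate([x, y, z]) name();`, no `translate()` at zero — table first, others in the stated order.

table();
translate([568, 1069, 0]) stool();
translate([-541, 227, 0]) stool();
translate([1677, 227, 0]) stool();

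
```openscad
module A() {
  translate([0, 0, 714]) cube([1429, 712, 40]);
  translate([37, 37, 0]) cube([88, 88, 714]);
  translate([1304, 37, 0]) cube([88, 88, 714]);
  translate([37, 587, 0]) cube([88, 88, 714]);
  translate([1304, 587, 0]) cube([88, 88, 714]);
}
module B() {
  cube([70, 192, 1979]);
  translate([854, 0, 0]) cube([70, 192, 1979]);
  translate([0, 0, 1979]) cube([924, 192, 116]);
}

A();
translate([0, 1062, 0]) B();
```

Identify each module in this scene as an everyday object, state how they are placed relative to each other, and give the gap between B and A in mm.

The door frame's nearest face is 350 mm from the table's +y face.

A is a table. B is a door frame. The door frame is on the floor beside the table on its +y side. The gap between the door frame and the table is 350 mm.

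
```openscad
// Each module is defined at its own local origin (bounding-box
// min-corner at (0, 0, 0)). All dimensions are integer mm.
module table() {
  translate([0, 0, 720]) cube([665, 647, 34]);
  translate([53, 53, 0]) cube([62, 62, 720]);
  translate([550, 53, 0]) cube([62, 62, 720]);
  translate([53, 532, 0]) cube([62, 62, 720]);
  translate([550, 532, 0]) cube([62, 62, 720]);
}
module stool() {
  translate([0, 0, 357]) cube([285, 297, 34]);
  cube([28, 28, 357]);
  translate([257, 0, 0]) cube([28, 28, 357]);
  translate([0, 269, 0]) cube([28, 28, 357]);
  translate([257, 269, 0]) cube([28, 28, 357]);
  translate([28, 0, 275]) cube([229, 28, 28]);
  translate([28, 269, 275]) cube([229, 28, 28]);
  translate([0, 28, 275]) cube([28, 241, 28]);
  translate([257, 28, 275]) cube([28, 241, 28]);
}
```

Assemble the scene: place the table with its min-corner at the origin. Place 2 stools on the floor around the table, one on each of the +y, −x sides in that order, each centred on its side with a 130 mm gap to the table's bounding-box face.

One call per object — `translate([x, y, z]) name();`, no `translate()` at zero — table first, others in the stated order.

table();
translate([190, 777, 0]) stool();
translate([-415, 175, 0]) stool();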